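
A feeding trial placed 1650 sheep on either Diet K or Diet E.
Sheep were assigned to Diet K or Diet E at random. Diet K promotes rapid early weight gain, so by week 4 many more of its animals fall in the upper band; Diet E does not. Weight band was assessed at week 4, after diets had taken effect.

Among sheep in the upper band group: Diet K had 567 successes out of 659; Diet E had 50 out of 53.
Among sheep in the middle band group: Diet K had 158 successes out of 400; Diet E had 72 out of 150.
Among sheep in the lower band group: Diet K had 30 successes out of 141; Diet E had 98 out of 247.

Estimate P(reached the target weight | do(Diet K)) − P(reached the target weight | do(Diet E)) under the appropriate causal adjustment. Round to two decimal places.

The week-4 weight band-specific comparison favours Diet E throughout, but the pooled figures favour Diet K. The question is whether to condition on week-4 weight band.
Week-4 weight band lies on the pathway diet → week-4 weight band → outcome, so adjusting for it blocks the indirect effect. For the total causal effect of diet, use the unadjusted pooled rates.
The causal difference is the pooled difference: 0.629 − 0.489 = +0.140.

+0.14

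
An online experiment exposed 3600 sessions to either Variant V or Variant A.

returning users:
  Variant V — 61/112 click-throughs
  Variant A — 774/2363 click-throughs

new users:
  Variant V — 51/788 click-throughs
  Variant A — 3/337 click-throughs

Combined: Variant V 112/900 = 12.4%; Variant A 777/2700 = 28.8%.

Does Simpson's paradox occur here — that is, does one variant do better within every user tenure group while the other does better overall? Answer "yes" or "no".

yes

Within each user tenure level (returning users 54.5% vs 32.8%; new users 6.5% vs 0.9%), Variant V has the higher rate every time. Pooled: 12.4% vs 28.8% — Variant A has the higher rate overall. The two comparisons disagree.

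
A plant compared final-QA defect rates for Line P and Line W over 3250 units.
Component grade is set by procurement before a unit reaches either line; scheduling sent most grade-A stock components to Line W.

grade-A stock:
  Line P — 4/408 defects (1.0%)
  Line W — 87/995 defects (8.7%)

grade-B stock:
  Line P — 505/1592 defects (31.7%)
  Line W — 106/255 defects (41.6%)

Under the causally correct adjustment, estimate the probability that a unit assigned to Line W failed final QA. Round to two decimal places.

Line P is lower inside every component grade stratum but Line W is lower in aggregate. Whether to stratify depends on how component grade relates to the line.
Since component grade is a pre-existing factor (not a product of the line) and it affects the outcome on its own, it is a confounder. The stratified rates, not the pooled rate, identify the causal effect.
Standardising Line W to the population component grade mix: 0.432·87/995 + 0.568·106/255 = 0.274.

0.27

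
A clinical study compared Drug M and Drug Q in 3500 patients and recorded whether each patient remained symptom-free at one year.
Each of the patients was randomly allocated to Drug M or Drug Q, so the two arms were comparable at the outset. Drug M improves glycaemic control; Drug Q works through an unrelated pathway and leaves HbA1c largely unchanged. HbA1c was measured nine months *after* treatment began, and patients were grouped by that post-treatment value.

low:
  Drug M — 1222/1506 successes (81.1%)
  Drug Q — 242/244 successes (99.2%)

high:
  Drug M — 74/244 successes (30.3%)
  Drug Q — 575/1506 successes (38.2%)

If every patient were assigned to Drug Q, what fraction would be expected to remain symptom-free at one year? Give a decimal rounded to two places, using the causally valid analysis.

0.47

Stratifying would compare drugs among patients the drugs themselves sorted into HbA1c groups — a form of selection on an intermediate. The unconditioned pooled rates give the total causal effect.
So P(outcome | do(Drug Q)) is just the pooled rate for Drug Q: 817/1750 = 0.467.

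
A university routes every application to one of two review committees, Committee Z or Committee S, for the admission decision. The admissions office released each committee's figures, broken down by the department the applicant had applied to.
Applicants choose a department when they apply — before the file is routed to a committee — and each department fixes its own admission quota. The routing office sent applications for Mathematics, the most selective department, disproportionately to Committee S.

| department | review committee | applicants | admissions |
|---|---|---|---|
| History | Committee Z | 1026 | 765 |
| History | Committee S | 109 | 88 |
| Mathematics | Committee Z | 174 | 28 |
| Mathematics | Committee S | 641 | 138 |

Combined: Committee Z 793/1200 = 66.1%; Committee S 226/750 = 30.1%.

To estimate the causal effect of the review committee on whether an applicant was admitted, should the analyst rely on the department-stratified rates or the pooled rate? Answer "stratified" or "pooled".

The stratified and pooled comparisons disagree (Committee S wins within each department; Committee Z wins overall), so the answer turns on the causal role of department.
Department satisfies the back-door criterion: it is not a descendant of the review committee, and it blocks the spurious path from review committee to outcome. Adjusting for it (i.e., using the within-department rates) gives the causal effect.
Within each level — History: 74.6% vs 80.7%; Mathematics: 16.1% vs 21.5% — Committee S is higher every time.

stratified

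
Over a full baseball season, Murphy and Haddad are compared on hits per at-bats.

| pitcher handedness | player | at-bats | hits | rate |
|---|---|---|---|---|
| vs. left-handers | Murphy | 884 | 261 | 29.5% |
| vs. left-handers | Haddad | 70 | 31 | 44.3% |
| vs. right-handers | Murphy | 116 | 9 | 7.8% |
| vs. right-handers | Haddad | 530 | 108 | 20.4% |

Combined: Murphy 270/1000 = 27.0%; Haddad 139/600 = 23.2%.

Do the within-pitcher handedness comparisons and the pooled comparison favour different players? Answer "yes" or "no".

yes

Within each pitcher handedness level (vs. left-handers 29.5% vs 44.3%; vs. right-handers 7.8% vs 20.4%), Haddad has the higher rate every time. Pooled: 27.0% vs 23.2% — Murphy has the higher rate overall. The two comparisons disagree.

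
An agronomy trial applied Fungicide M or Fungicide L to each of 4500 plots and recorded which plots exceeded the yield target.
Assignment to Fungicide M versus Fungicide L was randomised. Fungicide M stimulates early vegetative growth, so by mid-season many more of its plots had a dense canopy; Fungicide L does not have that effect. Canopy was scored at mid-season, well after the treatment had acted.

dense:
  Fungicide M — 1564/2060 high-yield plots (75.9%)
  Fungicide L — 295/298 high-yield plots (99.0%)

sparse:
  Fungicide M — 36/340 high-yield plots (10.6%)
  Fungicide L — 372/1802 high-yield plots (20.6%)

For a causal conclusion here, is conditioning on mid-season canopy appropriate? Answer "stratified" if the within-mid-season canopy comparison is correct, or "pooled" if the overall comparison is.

pooled

Fungicide L is higher inside every mid-season canopy stratum but Fungicide M is higher in aggregate. Whether to stratify depends on how mid-season canopy relates to the fungicide.
Mid-season canopy lies on the pathway fungicide → mid-season canopy → outcome, so adjusting for it blocks the indirect effect. For the total causal effect of fungicide, use the unadjusted pooled rates.
Pooled: Fungicide M 66.7% vs Fungicide L 31.8%; Fungicide M is higher overall.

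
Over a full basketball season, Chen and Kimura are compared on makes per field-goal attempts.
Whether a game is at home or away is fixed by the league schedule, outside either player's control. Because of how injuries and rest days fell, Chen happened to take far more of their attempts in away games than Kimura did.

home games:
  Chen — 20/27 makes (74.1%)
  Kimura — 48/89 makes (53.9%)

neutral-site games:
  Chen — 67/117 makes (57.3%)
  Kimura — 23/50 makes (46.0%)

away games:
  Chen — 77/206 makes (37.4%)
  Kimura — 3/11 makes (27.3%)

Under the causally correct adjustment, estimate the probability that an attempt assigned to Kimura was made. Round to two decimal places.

Chen is higher inside every game venue stratum but Kimura is higher in aggregate. Whether to stratify depends on how game venue relates to the player.
Game venue differs across players for reasons unrelated to any effect of the player itself, and it separately predicts the outcome — a classic confounder. We must compare within game venue levels.
Standardising Kimura to the population game venue mix: 0.232·48/89 + 0.334·23/50 + 0.434·3/11 = 0.397.

0.40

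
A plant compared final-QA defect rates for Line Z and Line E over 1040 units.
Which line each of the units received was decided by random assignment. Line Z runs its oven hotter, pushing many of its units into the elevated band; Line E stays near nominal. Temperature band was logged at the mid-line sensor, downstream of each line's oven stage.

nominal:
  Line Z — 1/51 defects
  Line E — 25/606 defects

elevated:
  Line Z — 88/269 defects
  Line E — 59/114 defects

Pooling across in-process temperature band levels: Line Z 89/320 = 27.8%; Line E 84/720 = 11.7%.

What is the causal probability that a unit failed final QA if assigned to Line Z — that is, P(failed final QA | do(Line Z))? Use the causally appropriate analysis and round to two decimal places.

In-process temperature band is recorded after the line and is itself shifted by it — it sits on the causal path from line to outcome. Conditioning on a mediator would strip out part of the effect we want; the pooled comparison gives the total causal effect.
So P(outcome | do(Line Z)) is just the pooled rate for Line Z: 89/320 = 0.278.

0.28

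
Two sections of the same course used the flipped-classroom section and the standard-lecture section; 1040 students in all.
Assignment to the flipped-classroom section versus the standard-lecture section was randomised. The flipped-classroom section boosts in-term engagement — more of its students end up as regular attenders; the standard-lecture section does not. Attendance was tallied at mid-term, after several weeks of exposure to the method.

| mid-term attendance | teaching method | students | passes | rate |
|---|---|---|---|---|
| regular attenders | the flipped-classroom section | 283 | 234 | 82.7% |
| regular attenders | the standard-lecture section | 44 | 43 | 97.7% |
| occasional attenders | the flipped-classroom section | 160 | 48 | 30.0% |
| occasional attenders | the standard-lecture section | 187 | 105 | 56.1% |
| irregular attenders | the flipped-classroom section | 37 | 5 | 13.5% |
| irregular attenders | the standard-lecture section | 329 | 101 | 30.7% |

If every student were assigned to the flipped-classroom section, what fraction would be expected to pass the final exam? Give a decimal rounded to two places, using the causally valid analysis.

0.60

Mid-term attendance is downstream of the teaching method. One should not condition on a consequence of treatment, so the overall rates are the right comparison.
So P(outcome | do(the flipped-classroom section)) is just the pooled rate for the flipped-classroom section: 287/480 = 0.598.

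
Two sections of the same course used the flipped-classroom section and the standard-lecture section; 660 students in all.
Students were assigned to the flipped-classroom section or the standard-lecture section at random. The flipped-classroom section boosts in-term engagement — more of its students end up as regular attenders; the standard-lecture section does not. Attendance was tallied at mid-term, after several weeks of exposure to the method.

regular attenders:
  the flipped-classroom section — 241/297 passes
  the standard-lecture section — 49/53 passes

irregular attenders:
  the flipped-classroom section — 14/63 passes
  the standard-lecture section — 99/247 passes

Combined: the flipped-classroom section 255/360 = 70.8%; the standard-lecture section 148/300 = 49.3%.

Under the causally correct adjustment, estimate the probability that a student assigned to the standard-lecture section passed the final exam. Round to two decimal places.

0.49

Within every mid-term attendance level the standard-lecture section has the higher rate, yet pooled the flipped-classroom section does — Simpson's reversal.
Mid-term attendance lies on the pathway teaching method → mid-term attendance → outcome, so adjusting for it blocks the indirect effect. For the total causal effect of teaching method, use the unadjusted pooled rates.
So P(outcome | do(the standard-lecture section)) is just the pooled rate for the standard-lecture section: 148/300 = 0.493.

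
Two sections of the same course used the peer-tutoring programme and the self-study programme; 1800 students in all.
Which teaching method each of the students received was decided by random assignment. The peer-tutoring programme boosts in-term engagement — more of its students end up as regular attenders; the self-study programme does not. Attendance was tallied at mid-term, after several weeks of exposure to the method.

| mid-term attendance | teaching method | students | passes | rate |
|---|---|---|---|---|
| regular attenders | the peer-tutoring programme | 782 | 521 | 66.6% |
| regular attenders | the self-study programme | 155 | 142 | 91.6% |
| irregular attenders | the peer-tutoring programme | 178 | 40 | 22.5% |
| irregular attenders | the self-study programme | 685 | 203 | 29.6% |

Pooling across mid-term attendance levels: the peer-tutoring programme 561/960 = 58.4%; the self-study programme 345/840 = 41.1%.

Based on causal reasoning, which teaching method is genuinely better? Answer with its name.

the peer-tutoring programme

Because the teaching method influences mid-term attendance, mid-term attendance is a post-treatment mediator, not a confounder. Stratifying on it would bias the estimate; the causal effect is the crude pooled difference.
Pooled: the peer-tutoring programme 58.4% vs the self-study programme 41.1%; the peer-tutoring programme is higher overall.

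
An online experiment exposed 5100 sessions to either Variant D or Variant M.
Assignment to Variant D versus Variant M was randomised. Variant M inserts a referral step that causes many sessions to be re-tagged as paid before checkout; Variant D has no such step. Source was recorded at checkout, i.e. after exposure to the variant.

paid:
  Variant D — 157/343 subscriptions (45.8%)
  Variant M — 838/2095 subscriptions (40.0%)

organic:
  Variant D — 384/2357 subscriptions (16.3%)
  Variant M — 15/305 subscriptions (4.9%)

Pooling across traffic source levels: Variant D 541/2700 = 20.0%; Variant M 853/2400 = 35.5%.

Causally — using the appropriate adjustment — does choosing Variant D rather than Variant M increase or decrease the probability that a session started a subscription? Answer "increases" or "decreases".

decreases

Within every traffic source level Variant D has the higher rate, yet pooled Variant M does — Simpson's reversal.
The distribution of traffic source is itself part of what the variant does — it is an intermediate outcome. Holding it fixed would remove that part of the effect; the total effect is the pooled difference.
Pooled: Variant D 20.0% vs Variant M 35.5%; Variant M is higher overall.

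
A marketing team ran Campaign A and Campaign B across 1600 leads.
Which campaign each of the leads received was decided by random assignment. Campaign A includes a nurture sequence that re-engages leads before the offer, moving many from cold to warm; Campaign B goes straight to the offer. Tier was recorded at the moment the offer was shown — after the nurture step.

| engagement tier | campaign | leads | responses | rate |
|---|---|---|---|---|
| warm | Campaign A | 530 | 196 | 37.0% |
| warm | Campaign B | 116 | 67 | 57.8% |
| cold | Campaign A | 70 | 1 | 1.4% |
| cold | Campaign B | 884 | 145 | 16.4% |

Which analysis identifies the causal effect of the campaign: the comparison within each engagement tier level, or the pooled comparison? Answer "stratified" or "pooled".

pooled

Engagement tier is downstream of the campaign. One should not condition on a consequence of treatment, so the overall rates are the right comparison.
Pooled: Campaign A 32.8% vs Campaign B 21.2%; Campaign A is higher overall.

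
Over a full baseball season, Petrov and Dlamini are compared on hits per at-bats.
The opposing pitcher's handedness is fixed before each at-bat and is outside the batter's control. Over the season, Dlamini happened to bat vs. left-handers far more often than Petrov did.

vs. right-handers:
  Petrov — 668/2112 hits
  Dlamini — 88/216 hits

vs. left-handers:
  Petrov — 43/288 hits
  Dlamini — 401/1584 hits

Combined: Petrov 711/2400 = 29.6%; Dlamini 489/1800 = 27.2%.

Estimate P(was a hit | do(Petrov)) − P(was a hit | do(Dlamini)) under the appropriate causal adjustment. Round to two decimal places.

-0.10

The imbalance in pitcher handedness arose from how at-bats were allocated, not from anything the player did; and pitcher handedness independently affects the outcome. The pooled gap is confounded — condition on pitcher handedness.
Adjusting over the population distribution of pitcher handedness: 0.554·(0.316−0.407) + 0.446·(0.149−0.253) = -0.097.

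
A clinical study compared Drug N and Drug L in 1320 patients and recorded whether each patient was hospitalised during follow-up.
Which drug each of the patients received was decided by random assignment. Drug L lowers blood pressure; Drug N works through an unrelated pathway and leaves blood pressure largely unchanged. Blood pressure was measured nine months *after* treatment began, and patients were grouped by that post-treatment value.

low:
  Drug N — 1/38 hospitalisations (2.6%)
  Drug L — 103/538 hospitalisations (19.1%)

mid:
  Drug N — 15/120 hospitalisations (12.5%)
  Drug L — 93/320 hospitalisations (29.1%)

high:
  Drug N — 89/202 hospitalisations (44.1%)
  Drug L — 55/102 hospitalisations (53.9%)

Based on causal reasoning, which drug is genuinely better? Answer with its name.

Blood pressure lies on the pathway drug → blood pressure → outcome, so adjusting for it blocks the indirect effect. For the total causal effect of drug, use the unadjusted pooled rates.
Pooled: Drug N 29.2% vs Drug L 26.1%; Drug L is lower overall.

Drug L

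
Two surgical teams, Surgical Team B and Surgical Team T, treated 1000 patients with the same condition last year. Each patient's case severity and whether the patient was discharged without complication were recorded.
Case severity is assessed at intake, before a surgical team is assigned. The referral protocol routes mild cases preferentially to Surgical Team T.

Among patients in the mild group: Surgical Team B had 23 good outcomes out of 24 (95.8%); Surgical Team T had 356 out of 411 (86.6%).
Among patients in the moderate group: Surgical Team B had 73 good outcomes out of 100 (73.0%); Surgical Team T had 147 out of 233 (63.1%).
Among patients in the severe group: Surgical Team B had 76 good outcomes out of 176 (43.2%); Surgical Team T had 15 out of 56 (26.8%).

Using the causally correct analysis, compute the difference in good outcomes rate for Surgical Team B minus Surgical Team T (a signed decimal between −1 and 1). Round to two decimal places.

Surgical Team B is higher inside every case severity stratum but Surgical Team T is higher in aggregate. Whether to stratify depends on how case severity relates to the surgical team.
Case severity differs across surgical teams for reasons unrelated to any effect of the surgical team itself, and it separately predicts the outcome — a classic confounder. We must compare within case severity levels.
Adjusting over the population distribution of case severity: 0.435·(0.958−0.866) + 0.333·(0.730−0.631) + 0.232·(0.432−0.268) = +0.111.

+0.11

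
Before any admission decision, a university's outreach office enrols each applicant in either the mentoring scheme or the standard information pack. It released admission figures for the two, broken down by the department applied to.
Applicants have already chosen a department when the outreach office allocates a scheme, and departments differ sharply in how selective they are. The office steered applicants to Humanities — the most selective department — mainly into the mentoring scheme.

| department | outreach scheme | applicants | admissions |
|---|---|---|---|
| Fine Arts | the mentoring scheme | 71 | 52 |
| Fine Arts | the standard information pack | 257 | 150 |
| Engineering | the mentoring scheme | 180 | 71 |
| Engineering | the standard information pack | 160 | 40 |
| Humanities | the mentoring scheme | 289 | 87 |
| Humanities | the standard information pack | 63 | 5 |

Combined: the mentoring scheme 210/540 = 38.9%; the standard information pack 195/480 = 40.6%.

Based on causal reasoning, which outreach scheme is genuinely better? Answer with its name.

the mentoring scheme

Nothing the outreach scheme does changes department; the imbalance is an allocation artefact. With department also predicting the outcome, the pooled figure is confounded, and the within-stratum comparison is the causal one.
Within each level — Fine Arts: 73.2% vs 58.4%; Engineering: 39.4% vs 25.0%; Humanities: 30.1% vs 7.9% — the mentoring scheme is higher every time.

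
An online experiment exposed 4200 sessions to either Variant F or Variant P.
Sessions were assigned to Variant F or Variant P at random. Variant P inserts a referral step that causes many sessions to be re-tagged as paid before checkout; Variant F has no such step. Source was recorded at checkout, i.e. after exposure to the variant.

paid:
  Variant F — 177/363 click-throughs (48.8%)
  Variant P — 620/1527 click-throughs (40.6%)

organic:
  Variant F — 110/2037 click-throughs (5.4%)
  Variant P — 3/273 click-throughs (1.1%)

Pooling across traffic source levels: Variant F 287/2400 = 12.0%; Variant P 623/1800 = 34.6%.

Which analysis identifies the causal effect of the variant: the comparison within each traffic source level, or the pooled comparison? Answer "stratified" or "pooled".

Traffic source is recorded after the variant and is itself shifted by it — it sits on the causal path from variant to outcome. Conditioning on a mediator would strip out part of the effect we want; the pooled comparison gives the total causal effect.
Pooled: Variant F 12.0% vs Variant P 34.6%; Variant P is higher overall.

pooled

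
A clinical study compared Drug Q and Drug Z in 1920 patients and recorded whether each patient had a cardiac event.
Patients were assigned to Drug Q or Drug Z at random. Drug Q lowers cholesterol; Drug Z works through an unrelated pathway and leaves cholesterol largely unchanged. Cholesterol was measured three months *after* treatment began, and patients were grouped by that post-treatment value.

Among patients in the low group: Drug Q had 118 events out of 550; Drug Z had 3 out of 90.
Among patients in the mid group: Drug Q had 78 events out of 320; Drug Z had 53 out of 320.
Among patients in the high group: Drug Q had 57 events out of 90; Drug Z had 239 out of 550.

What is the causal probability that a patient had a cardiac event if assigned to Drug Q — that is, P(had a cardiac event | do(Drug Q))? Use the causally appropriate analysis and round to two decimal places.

0.26

Stratifying would compare drugs among patients the drugs themselves sorted into cholesterol groups — a form of selection on an intermediate. The unconditioned pooled rates give the total causal effect.
So P(outcome | do(Drug Q)) is just the pooled rate for Drug Q: 253/960 = 0.264.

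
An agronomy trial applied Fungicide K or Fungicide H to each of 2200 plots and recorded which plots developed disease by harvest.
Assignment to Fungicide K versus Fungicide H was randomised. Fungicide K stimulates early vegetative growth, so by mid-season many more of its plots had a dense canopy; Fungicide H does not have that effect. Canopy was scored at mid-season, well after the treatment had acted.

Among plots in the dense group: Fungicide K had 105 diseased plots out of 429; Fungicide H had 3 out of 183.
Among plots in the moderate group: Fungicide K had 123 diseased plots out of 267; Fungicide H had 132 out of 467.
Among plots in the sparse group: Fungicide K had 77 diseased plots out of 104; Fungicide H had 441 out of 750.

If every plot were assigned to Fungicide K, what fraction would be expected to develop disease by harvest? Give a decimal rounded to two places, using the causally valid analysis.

0.38

The mid-season canopy-specific comparison favours Fungicide H throughout, but the pooled figures favour Fungicide K. The question is whether to condition on mid-season canopy.
The distribution of mid-season canopy is itself part of what the fungicide does — it is an intermediate outcome. Holding it fixed would remove that part of the effect; the total effect is the pooled difference.
So P(outcome | do(Fungicide K)) is just the pooled rate for Fungicide K: 305/800 = 0.381.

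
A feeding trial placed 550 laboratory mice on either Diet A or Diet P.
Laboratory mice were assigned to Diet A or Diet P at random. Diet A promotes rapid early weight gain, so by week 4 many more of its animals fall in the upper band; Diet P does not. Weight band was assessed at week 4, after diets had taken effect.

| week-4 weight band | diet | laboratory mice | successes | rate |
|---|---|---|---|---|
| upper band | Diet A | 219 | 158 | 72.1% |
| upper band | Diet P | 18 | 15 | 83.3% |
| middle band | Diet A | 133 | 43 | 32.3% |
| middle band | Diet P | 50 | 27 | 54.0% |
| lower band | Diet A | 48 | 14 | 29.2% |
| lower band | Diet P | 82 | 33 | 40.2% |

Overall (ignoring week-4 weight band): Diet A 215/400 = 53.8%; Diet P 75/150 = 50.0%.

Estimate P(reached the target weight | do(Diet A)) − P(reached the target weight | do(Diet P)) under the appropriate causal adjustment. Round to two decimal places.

+0.04

Within every week-4 weight band level Diet P has the higher rate, yet pooled Diet A does — Simpson's reversal.
The distribution of week-4 weight band is itself part of what the diet does — it is an intermediate outcome. Holding it fixed would remove that part of the effect; the total effect is the pooled difference.
The causal difference is the pooled difference: 0.537 − 0.500 = +0.037.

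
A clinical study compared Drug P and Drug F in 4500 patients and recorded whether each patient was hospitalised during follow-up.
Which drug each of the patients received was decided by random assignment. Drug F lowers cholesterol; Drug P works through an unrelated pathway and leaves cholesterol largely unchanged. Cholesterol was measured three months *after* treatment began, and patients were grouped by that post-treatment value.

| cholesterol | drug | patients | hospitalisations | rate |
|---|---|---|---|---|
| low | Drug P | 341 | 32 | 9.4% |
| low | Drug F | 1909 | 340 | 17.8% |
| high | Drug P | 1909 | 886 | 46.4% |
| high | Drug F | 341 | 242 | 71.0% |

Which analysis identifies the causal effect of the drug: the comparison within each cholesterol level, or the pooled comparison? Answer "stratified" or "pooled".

pooled

Cholesterol is recorded after the drug and is itself shifted by it — it sits on the causal path from drug to outcome. Conditioning on a mediator would strip out part of the effect we want; the pooled comparison gives the total causal effect.
Pooled: Drug P 40.8% vs Drug F 25.9%; Drug F is lower overall.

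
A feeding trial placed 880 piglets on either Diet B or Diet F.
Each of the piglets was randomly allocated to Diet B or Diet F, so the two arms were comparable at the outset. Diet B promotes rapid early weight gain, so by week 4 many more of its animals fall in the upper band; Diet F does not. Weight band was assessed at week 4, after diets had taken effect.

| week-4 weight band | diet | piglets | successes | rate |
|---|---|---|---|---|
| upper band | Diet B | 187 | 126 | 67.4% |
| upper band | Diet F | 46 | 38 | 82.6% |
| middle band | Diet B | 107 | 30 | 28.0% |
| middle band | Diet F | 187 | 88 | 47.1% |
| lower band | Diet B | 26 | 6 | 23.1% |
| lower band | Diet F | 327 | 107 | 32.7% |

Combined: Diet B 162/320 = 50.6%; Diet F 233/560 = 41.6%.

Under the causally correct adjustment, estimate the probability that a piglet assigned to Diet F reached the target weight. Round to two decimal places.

0.42

The distribution of week-4 weight band is itself part of what the diet does — it is an intermediate outcome. Holding it fixed would remove that part of the effect; the total effect is the pooled difference.
So P(outcome | do(Diet F)) is just the pooled rate for Diet F: 233/560 = 0.416.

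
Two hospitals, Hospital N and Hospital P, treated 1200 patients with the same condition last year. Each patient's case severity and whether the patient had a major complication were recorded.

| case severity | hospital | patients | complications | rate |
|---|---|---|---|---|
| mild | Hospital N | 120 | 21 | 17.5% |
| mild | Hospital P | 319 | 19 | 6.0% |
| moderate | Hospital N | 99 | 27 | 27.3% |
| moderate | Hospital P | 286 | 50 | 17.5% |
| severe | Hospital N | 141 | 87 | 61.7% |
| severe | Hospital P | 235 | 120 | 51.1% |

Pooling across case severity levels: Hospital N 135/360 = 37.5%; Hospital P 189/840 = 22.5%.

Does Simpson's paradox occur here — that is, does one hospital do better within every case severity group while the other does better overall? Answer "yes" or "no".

Within each case severity level (mild 17.5% vs 6.0%; moderate 27.3% vs 17.5%; severe 61.7% vs 51.1%), Hospital P has the lower rate every time. Pooled: 37.5% vs 22.5% — Hospital P has the lower rate overall. They agree.

no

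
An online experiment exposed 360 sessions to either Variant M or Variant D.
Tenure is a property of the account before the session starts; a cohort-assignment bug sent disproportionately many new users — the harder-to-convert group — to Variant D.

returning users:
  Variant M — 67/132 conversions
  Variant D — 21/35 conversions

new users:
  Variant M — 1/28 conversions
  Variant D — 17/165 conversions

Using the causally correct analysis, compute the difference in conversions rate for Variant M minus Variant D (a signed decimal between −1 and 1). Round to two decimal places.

Since user tenure is a pre-existing factor (not a product of the variant) and it affects the outcome on its own, it is a confounder. The stratified rates, not the pooled rate, identify the causal effect.
Adjusting over the population distribution of user tenure: 0.464·(0.508−0.600) + 0.536·(0.036−0.103) = -0.079.

-0.08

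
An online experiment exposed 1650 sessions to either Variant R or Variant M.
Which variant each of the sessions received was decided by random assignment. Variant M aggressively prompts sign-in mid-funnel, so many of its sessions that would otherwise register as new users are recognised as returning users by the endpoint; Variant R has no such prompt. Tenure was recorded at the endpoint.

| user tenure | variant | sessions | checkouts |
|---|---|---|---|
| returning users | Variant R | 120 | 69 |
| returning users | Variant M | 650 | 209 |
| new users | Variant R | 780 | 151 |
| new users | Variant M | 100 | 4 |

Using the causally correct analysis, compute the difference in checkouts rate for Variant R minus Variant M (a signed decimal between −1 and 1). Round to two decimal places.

-0.04

Within every user tenure level Variant R has the higher rate, yet pooled Variant M does — Simpson's reversal.
Stratifying would compare variants among sessions the variants themselves sorted into user tenure groups — a form of selection on an intermediate. The unconditioned pooled rates give the total causal effect.
The causal difference is the pooled difference: 0.244 − 0.284 = -0.040.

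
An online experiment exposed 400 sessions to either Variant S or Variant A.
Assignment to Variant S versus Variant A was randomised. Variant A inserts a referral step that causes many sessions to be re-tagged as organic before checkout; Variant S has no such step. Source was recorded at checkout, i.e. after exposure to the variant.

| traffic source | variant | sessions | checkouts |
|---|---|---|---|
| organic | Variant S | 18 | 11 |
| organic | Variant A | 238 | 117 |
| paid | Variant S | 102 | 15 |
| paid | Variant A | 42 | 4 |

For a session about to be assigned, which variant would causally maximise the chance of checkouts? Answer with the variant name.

Traffic source is recorded after the variant and is itself shifted by it — it sits on the causal path from variant to outcome. Conditioning on a mediator would strip out part of the effect we want; the pooled comparison gives the total causal effect.
Pooled: Variant S 21.7% vs Variant A 43.2%; Variant A is higher overall.

Variant A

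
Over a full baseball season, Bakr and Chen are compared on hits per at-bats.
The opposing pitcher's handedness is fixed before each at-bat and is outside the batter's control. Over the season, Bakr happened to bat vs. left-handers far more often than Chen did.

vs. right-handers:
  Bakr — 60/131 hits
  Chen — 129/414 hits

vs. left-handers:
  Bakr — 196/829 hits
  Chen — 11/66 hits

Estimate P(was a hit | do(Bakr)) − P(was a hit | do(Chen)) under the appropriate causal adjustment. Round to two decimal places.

The pitcher handedness-specific comparison favours Bakr throughout, but the pooled figures favour Chen. The question is whether to condition on pitcher handedness.
Here pitcher handedness is a common cause — it drives both which player a case falls under and the outcome. The crude comparison mixes populations; the stratum-specific rates are the causally relevant ones.
Adjusting over the population distribution of pitcher handedness: 0.378·(0.458−0.312) + 0.622·(0.236−0.167) = +0.099.

+0.10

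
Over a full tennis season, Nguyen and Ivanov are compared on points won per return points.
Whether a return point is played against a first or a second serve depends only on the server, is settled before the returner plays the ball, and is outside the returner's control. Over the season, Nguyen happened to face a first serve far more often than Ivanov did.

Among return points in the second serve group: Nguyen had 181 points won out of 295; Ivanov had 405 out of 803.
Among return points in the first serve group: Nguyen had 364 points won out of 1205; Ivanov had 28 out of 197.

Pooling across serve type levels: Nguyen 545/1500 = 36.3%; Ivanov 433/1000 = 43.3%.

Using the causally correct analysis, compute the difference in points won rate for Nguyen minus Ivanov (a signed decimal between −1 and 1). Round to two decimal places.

Here serve type is a common cause — it drives both which player a case falls under and the outcome. The crude comparison mixes populations; the stratum-specific rates are the causally relevant ones.
Adjusting over the population distribution of serve type: 0.439·(0.614−0.504) + 0.561·(0.302−0.142) = +0.138.

+0.14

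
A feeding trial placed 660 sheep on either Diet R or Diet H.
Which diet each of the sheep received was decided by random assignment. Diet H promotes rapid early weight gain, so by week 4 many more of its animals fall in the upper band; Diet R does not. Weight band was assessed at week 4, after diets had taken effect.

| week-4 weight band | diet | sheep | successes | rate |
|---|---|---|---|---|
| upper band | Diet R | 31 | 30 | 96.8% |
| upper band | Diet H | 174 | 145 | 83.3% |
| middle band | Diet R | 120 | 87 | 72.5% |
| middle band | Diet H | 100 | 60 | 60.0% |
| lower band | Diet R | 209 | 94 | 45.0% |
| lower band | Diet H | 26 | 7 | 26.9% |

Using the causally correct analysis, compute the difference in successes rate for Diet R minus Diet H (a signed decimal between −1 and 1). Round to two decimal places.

Stratifying would compare diets among sheep the diets themselves sorted into week-4 weight band groups — a form of selection on an intermediate. The unconditioned pooled rates give the total causal effect.
The causal difference is the pooled difference: 0.586 − 0.707 = -0.121.

-0.12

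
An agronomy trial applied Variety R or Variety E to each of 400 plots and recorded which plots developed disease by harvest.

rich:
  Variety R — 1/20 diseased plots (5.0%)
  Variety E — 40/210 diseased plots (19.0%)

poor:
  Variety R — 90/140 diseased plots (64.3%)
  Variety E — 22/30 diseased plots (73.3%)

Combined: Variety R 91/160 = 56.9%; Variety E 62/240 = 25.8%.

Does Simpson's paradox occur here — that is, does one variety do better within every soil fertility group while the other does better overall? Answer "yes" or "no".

Within each soil fertility level (rich 5.0% vs 19.0%; poor 64.3% vs 73.3%), Variety R has the lower rate every time. Pooled: 56.9% vs 25.8% — Variety E has the lower rate overall. The two comparisons disagree.

yes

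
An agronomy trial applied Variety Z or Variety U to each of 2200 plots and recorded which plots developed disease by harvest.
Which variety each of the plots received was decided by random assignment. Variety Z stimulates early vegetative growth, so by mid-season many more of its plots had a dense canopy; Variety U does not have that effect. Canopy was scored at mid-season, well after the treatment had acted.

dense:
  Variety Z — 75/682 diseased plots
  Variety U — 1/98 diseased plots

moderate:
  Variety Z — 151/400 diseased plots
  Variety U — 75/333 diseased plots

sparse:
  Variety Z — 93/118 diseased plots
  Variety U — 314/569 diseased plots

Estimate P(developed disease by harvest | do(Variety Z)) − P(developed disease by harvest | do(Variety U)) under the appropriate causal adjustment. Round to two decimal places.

Mid-season canopy is recorded after the variety and is itself shifted by it — it sits on the causal path from variety to outcome. Conditioning on a mediator would strip out part of the effect we want; the pooled comparison gives the total causal effect.
The causal difference is the pooled difference: 0.266 − 0.390 = -0.124.

-0.12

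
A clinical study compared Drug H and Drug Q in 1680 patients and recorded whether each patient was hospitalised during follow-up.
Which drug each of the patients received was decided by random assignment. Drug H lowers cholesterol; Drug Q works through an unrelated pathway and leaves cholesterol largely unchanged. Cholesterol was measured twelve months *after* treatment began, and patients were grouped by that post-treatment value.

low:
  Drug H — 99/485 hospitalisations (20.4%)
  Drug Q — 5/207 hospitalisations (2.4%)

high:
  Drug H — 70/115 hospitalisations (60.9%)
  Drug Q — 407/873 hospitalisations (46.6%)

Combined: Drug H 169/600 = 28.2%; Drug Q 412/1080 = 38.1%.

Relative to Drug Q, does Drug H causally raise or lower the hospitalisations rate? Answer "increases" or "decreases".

decreases

The stratified and pooled comparisons disagree (Drug Q wins within each cholesterol; Drug H wins overall), so the answer turns on the causal role of cholesterol.
Because the drug influences cholesterol, cholesterol is a post-treatment mediator, not a confounder. Stratifying on it would bias the estimate; the causal effect is the crude pooled difference.
Pooled: Drug H 28.2% vs Drug Q 38.1%; Drug H is lower overall.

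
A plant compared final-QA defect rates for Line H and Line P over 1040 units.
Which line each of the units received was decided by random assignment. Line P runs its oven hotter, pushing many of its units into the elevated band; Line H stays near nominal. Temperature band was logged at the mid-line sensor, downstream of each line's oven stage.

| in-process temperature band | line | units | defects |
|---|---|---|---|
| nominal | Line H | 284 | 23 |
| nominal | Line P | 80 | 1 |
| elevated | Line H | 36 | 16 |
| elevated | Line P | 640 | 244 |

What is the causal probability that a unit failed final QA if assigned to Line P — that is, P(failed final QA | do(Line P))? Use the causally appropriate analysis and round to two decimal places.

0.34

In-process temperature band is recorded after the line and is itself shifted by it — it sits on the causal path from line to outcome. Conditioning on a mediator would strip out part of the effect we want; the pooled comparison gives the total causal effect.
So P(outcome | do(Line P)) is just the pooled rate for Line P: 245/720 = 0.340.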